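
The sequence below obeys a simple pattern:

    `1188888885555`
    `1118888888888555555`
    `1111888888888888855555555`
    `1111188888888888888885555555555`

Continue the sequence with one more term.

The n-th term is n 1's then 3n+1 8's then 2n 5's, where the shown terms are n = 2, 3, 4, 5.
Setting n = 6 gives 6, 19, 12 characters in each block.

1111118888888888888888888555555555555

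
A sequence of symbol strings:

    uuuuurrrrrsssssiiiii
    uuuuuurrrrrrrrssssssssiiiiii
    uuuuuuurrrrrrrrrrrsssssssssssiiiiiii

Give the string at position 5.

The n-th term is n+3 u's then 3n-1 r's then 3n-1 s's then n+3 i's, where the shown terms are n = 2, 3, 4.
At n = 6 the blocks have lengths 9, 17, 17, 9.

uuuuuuuuurrrrrrrrrrrrrrrrrsssssssssssssssssiiiiiiiii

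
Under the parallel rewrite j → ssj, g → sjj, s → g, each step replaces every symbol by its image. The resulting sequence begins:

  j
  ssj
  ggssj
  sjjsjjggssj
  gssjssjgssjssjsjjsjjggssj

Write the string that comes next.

Applying the rule to each of the 25 symbols of gssjssjgssjssjsjjsjjggssj gives the pieces sjj g g ssj g g ssj sjj g g ssj g g ssj g ssj ssj g ssj ssj sjj sjj g g ssj, which concatenate to the answer.

sjjggssjggssjsjjggssjggssjgssjssjgssjssjsjjsjjggssj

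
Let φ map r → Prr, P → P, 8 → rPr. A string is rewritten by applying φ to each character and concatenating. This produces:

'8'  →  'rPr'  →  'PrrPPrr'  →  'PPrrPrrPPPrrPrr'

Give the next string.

PPPrrPrrPPrrPrrPPPPrrPrrPPrrPrr

Replace each of the 15 characters of PPrrPrrPPPrrPrr in place — P P Prr Prr P Prr Prr P P P Prr Prr P Prr Prr — and concatenate.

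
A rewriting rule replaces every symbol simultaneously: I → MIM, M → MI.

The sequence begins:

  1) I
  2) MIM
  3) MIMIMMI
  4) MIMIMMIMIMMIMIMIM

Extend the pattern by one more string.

Rewriting the 17 symbols of MIMIMMIMIMMIMIMIM one by one yields MI MIM MI MIM MI MI MIM MI MIM MI MI MIM MI MIM MI MIM MI; concatenated:

MIMIMMIMIMMIMIMIMMIMIMMIMIMIMMIMIMMIMIMMI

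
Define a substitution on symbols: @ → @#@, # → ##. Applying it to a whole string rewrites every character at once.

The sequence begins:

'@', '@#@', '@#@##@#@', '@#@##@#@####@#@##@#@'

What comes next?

Rewriting the 20 symbols of @#@##@#@####@#@##@#@ one by one yields @#@ ## @#@ ## ## @#@ ## @#@ ## ## ## ## @#@ ## @#@ ## ## @#@ ## @#@; concatenated:

@#@##@#@####@#@##@#@########@#@##@#@####@#@##@#@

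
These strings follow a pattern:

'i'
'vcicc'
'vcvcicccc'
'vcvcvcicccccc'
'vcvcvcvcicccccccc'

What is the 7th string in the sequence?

Each term wraps the previous one in vc on the left and cc on the right.
From vcvcvcvcicccccccc, 2 further steps: vcvcvcvcicccccccc → vcvcvcvcvcicccccccccc → (answer).

vcvcvcvcvcvcicccccccccccc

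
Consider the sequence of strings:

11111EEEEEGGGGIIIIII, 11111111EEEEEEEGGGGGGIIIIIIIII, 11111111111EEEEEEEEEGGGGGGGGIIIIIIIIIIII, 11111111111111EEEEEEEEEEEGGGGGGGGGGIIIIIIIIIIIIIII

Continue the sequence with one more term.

11111111111111111EEEEEEEEEEEEEGGGGGGGGGGGGIIIIIIIIIIIIIIIIII

Reading off run lengths: 1 runs 5, 8, 11, 14; E runs 5, 7, 9, 11; G runs 4, 6, 8, 10; I runs 6, 9, 12, 15 — each is linear in n (n = 1, 2, …).
Setting n = 5 gives 17, 13, 12, 18 characters in each block.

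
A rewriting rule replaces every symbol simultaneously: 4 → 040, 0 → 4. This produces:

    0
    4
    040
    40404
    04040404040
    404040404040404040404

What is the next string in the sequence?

Replace each of the 21 characters of 404040404040404040404 in place — 040 4 040 4 040 4 040 4 040 4 040 4 040 4 040 4 040 4 040 4 040 — and concatenate.

0404040404040404040404040404040404040404040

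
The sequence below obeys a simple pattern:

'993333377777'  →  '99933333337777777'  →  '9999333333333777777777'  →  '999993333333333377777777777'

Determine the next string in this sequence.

99999933333333333337777777777777

Each string has the form 9^{n-1} 3^{2n-1} 7^{2n-1}, where the shown terms are n = 3, 4, 5, 6.
At n = 7 the blocks have lengths 6, 13, 13.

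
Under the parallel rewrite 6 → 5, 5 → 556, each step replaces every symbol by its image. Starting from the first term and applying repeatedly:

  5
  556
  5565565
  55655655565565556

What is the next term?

Rewriting the 17 symbols of 55655655565565556 one by one yields 556 556 5 556 556 5 556 556 556 5 556 556 5 556 556 556 5; concatenated:

55655655565565556556556555655655565565565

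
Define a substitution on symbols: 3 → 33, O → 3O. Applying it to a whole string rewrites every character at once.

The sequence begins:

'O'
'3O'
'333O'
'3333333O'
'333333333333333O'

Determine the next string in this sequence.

Rewriting the 16 symbols of 333333333333333O one by one yields 33 33 33 33 33 33 33 33 33 33 33 33 33 33 33 3O; concatenated:

3333333333333333333333333333333O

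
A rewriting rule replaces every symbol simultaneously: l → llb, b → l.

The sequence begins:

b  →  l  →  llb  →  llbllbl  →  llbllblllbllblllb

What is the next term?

llbllblllbllblllbllbllblllbllblllbllbllbl

φ(llbllblllbllblllb) expands symbol-by-symbol to llb llb l llb llb l llb llb llb l llb llb l llb llb llb l; joining the 17 pieces gives the next term.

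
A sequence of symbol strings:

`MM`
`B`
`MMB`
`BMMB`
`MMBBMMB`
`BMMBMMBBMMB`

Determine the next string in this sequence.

This is a Fibonacci-style word recurrence s(k) = s(k−2)·s(k−1): e.g. MM·B = MMB.
Continuing: MMBBMMB · BMMBMMBBMMB gives term 7.

MMBBMMBBMMBMMBBMMB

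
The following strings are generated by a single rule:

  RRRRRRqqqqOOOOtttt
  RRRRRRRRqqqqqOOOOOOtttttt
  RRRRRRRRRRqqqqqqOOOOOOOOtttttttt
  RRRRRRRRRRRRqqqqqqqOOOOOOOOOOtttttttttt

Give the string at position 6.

RRRRRRRRRRRRRRRRqqqqqqqqqOOOOOOOOOOOOOOtttttttttttttt

Reading off run lengths: R runs 6, 8, 10, 12; q runs 4, 5, 6, 7; O runs 4, 6, 8, 10; t runs 4, 6, 8, 10 — each is linear in n, where the shown terms are n = 2, 3, 4, 5.
For term 6, n = 7, so the run lengths are 16, 9, 14, 14.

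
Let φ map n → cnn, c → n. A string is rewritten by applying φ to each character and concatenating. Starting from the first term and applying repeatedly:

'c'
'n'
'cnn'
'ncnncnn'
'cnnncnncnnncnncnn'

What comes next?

Replace each of the 17 characters of cnnncnncnnncnncnn in place — n cnn cnn cnn n cnn cnn n cnn cnn cnn n cnn cnn n cnn cnn — and concatenate.

ncnncnncnnncnncnnncnncnncnnncnncnnncnncnn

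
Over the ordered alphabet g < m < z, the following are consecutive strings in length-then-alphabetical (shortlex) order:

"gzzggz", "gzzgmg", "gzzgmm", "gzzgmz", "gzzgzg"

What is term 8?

gzzmgg

Continuing the enumeration 3 steps past gzzgzg: gzzgzg → gzzgzm → gzzgzz → (answer).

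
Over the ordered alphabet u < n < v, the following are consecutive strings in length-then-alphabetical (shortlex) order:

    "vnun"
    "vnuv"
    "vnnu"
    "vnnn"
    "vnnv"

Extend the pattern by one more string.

Treat vnnv as a base-3 numeral over the given alphabet and add one, carrying through any trailing v's.

vnvu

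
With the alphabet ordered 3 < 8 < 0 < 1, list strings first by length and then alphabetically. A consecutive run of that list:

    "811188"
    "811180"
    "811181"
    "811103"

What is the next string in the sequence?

Treat 811103 as a base-4 numeral over the given alphabet and add one, carrying through any trailing 1's.

811108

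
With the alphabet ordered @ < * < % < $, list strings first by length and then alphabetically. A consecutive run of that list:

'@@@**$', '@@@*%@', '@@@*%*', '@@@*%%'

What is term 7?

@@@*$*

Advancing 3 positions from @@@*%% through @@@*%% → @@@*%$ → @@@*$@ reaches term 7.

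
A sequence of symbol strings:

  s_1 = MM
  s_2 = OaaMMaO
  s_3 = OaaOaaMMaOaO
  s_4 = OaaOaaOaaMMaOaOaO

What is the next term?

Every step adds Oaa to the front and aO to the end of the previous string.
So the next term is Oaa·OaaOaaOaaMMaOaOaO·aO.

OaaOaaOaaOaaMMaOaOaOaO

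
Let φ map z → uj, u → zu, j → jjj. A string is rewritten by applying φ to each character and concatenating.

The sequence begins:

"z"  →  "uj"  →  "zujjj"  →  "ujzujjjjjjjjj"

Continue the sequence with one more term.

Applying the rule to each of the 13 symbols of ujzujjjjjjjjj gives the pieces zu jjj uj zu jjj jjj jjj jjj jjj jjj jjj jjj jjj, which concatenate to the answer.

zujjjujzujjjjjjjjjjjjjjjjjjjjjjjjjjj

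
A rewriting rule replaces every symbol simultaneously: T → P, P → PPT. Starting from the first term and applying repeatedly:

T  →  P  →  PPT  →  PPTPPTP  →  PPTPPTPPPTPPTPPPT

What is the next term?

PPTPPTPPPTPPTPPPTPPTPPTPPPTPPTPPPTPPTPPTP

Applying the rule to each of the 17 symbols of PPTPPTPPPTPPTPPPT gives the pieces PPT PPT P PPT PPT P PPT PPT PPT P PPT PPT P PPT PPT PPT P, which concatenate to the answer.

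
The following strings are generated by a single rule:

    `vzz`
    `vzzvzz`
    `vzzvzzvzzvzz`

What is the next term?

Each string is two copies of the previous one concatenated.
Doubling vzzvzzvzzvzz:

vzzvzzvzzvzzvzzvzzvzzvzz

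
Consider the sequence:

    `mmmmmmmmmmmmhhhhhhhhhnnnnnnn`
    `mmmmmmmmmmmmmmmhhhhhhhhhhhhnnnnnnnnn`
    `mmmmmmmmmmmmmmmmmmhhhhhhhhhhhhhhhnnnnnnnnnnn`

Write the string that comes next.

mmmmmmmmmmmmmmmmmmmmmhhhhhhhhhhhhhhhhhhnnnnnnnnnnnnn

Each string has the form m^{3n+3} h^{3n} n^{2n+1}, where the shown terms are n = 3, 4, 5.
Setting n = 6 gives 21, 18, 13 characters in each block.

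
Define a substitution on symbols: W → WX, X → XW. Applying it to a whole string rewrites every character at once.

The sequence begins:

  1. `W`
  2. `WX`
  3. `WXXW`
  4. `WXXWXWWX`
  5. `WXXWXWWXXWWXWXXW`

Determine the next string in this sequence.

WXXWXWWXXWWXWXXWXWWXWXXWWXXWXWWX

Applying the rule to each of the 16 symbols of WXXWXWWXXWWXWXXW gives the pieces WX XW XW WX XW WX WX XW XW WX WX XW WX XW XW WX, which concatenate to the answer.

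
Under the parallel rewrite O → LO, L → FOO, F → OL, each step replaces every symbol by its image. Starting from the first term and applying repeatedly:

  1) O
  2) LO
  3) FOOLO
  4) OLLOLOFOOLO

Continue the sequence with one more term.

LOFOOFOOLOFOOLOOLLOLOFOOLO

Expanding OLLOLOFOOLO: O→LO, L→FOO, L→FOO, O→LO, L→FOO, O→LO, F→OL, O→LO, O→LO, L→FOO, O→LO. Concatenated: LO FOO FOO LO FOO LO OL LO LO FOO LO.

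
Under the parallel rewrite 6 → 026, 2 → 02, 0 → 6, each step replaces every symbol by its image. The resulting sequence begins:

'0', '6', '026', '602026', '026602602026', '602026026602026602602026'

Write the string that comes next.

Replace each of the 24 characters of 602026026602026602602026 in place — 026 6 02 6 02 026 6 02 026 026 6 02 6 02 026 026 6 02 026 6 02 6 02 026 — and concatenate.

026602602026602026026602602026026602026602602026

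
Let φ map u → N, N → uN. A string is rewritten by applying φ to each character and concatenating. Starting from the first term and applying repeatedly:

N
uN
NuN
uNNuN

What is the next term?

Apply φ to uNNuN symbol by symbol: u→N, N→uN, N→uN, u→N, N→uN; joined: N uN uN N uN.

NuNuNNuN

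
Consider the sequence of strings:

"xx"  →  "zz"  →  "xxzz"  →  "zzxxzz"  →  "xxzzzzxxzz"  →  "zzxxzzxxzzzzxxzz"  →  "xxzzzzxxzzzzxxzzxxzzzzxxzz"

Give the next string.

zzxxzzxxzzzzxxzzxxzzzzxxzzzzxxzzxxzzzzxxzz

From term 3 onward, concatenate the second-to-last term with the last: xx·zz = xxzz, zz·xxzz = zzxxzz, …
Continuing: zzxxzzxxzzzzxxzz · xxzzzzxxzzzzxxzzxxzzzzxxzz gives term 8.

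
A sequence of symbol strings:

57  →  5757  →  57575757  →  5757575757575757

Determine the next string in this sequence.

s(k+1) = s(k)·s(k) — each term doubles the last.
One more doubling of 5757575757575757 gives the answer.

57575757575757575757575757575757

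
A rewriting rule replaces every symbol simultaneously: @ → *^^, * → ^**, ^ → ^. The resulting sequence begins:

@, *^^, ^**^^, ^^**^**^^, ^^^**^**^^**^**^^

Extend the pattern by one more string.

^^^^**^**^^**^**^^^**^**^^**^**^^

Replace each of the 17 characters of ^^^**^**^^**^**^^ in place — ^ ^ ^ ^** ^** ^ ^** ^** ^ ^ ^** ^** ^ ^** ^** ^ ^ — and concatenate.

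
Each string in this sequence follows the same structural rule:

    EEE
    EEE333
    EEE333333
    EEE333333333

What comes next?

EEE333333333333

Each term is the previous one with 333 appended.
So the next term is EEE333333333·333.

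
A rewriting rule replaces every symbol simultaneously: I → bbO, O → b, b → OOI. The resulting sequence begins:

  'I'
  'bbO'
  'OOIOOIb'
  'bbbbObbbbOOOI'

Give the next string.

OOIOOIOOIOOIbOOIOOIOOIOOIbbbbbO

φ(bbbbObbbbOOOI) expands symbol-by-symbol to OOI OOI OOI OOI b OOI OOI OOI OOI b b b bbO; joining the 13 pieces gives the next term.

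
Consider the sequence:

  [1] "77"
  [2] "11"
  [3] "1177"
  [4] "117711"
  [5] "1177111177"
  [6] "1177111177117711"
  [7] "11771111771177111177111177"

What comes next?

117711117711771111771111771177111177117711

Each term (from the third on) is the previous term followed by the one before it: term 3 = 11·77 = 1177.
The next term joins 11771111771177111177111177 and 1177111177117711.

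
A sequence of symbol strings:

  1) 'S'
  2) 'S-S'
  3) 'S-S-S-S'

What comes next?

s(k+1) = s(k)·-·s(k) — each term doubles the last with '-' between the halves.
So the next term is two copies of S-S-S-S with '-' between the halves.

S-S-S-S-S-S-S-S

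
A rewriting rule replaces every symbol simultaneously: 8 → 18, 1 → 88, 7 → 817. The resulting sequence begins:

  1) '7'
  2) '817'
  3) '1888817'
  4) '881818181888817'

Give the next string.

Replace each of the 15 characters of 881818181888817 in place — 18 18 88 18 88 18 88 18 88 18 18 18 18 88 817 — and concatenate.

1818881888188818881818181888817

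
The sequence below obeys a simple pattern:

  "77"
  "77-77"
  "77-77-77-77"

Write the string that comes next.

77-77-77-77-77-77-77-77

Every step duplicates the string with '-' between the halves.
So the next term is two copies of 77-77-77-77 with '-' between the halves.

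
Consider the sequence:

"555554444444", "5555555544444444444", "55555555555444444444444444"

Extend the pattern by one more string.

Term n consists of 3n-1 5's, followed by 4n-1 4's, where the shown terms are n = 2, 3, 4.
Setting n = 5 gives 14, 19 characters in each block.

555555555555554444444444444444444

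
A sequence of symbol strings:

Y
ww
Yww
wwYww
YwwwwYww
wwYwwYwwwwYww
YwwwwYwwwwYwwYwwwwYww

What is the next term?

wwYwwYwwwwYwwYwwwwYwwwwYwwYwwwwYww

From term 3 onward, concatenate the second-to-last term with the last: Y·ww = Yww, ww·Yww = wwYww, …
So term 8 is wwYwwYwwwwYww·YwwwwYwwwwYwwYwwwwYww.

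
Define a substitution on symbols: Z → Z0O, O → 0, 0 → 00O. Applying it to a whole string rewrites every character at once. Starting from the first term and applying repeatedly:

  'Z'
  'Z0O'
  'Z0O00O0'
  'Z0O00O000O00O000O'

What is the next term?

Applying the rule to each of the 17 symbols of Z0O00O000O00O000O gives the pieces Z0O 00O 0 00O 00O 0 00O 00O 00O 0 00O 00O 0 00O 00O 00O 0, which concatenate to the answer.

Z0O00O000O00O000O00O00O000O00O000O00O00O0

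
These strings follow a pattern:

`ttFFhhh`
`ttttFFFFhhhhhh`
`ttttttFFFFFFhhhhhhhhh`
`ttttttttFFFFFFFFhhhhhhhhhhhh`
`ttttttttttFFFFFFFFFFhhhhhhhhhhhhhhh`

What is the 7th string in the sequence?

ttttttttttttttFFFFFFFFFFFFFFhhhhhhhhhhhhhhhhhhhhh

Each string has the form t^{2n} F^{2n} h^{3n} (n = 1, 2, …).
Setting n = 7 gives 14, 14, 21 characters in each block.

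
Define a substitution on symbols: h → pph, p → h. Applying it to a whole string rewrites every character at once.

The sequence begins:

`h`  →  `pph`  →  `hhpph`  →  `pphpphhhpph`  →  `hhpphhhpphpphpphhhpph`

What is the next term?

Applying the rule to each of the 21 symbols of hhpphhhpphpphpphhhpph gives the pieces pph pph h h pph pph pph h h pph h h pph h h pph pph pph h h pph, which concatenate to the answer.

pphpphhhpphpphpphhhpphhhpphhhpphpphpphhhpph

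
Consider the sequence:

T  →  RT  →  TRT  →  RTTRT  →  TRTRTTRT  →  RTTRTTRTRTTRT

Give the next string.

TRTRTTRTRTTRTTRTRTTRT

Each term (from the third on) is the two preceding terms concatenated in order: term 3 = T·RT = TRT.
So term 7 is TRTRTTRT·RTTRTTRTRTTRT.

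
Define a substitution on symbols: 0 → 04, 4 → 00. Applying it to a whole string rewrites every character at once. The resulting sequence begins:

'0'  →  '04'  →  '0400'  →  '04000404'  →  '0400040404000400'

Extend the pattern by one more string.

04000404040004000400040404000404

φ(0400040404000400) expands symbol-by-symbol to 04 00 04 04 04 00 04 00 04 00 04 04 04 00 04 04; joining the 16 pieces gives the next term.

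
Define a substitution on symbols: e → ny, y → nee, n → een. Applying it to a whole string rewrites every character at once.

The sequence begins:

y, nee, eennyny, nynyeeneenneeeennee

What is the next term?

Rewriting the 19 symbols of nynyeeneenneeeennee one by one yields een nee een nee ny ny een ny ny een een ny ny ny ny een een ny ny; concatenated:

eenneeeenneenynyeennynyeeneennynynynyeeneennyny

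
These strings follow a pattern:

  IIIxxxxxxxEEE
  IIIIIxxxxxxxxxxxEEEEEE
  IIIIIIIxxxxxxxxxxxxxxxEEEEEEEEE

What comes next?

Term n consists of 2n+1 I's, followed by 4n+3 x's, followed by 3n E's (n = 1, 2, …).
Setting n = 4 gives 9, 19, 12 characters in each block.

IIIIIIIIIxxxxxxxxxxxxxxxxxxxEEEEEEEEEEEE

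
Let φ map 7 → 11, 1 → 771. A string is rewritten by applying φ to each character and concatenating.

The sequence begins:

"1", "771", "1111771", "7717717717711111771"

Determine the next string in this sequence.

φ(7717717717711111771) expands symbol-by-symbol to 11 11 771 11 11 771 11 11 771 11 11 771 771 771 771 771 11 11 771; joining the 19 pieces gives the next term.

11117711111771111177111117717717717717711111771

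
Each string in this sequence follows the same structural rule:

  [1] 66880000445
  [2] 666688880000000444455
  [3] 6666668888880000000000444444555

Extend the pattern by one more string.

Term n consists of 2n 6's, followed by 2n 8's, followed by 3n+1 0's, followed by 2n 4's, followed by n 5's (n = 1, 2, …).
Setting n = 4 gives 8, 8, 13, 8, 4 characters in each block.

66666666888888880000000000000444444445555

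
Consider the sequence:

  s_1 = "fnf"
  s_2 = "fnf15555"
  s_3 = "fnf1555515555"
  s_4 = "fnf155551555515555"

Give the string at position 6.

Each term is the previous one with 15555 appended.
From fnf155551555515555, 2 further steps: fnf155551555515555 → fnf15555155551555515555 → (answer).

fnf1555515555155551555515555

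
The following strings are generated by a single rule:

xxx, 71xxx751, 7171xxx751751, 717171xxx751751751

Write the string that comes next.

71717171xxx751751751751

s(k+1) = 71·s(k)·751, so each term gains 71 as a prefix and 751 as a suffix.
So the next term is 71·717171xxx751751751·751.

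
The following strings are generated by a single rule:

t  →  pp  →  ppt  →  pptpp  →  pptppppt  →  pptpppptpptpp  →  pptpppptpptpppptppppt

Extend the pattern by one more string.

pptpppptpptpppptpppptpptpppptpptpp

This is a Fibonacci-style word recurrence s(k) = s(k−1)·s(k−2): e.g. pp·t = ppt.
So term 8 is pptpppptpptpppptppppt·pptpppptpptpp.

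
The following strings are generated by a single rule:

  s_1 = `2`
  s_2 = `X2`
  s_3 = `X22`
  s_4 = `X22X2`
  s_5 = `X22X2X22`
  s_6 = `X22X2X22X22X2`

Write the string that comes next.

X22X2X22X22X2X22X2X22

From term 3 onward, concatenate the last term with the second-to-last: X2·2 = X22, X22·X2 = X22X2, …
The next term joins X22X2X22X22X2 and X22X2X22.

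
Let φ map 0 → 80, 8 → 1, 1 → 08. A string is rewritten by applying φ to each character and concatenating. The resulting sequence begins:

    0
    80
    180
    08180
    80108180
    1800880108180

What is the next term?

081808011800880108180

Applying the rule to each of the 13 symbols of 1800880108180 gives the pieces 08 1 80 80 1 1 80 08 80 1 08 1 80, which concatenate to the answer.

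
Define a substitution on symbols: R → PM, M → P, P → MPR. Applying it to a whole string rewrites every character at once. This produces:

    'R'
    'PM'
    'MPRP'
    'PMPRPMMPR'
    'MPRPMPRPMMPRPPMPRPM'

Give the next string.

Rewriting the 19 symbols of MPRPMPRPMMPRPPMPRPM one by one yields P MPR PM MPR P MPR PM MPR P P MPR PM MPR MPR P MPR PM MPR P; concatenated:

PMPRPMMPRPMPRPMMPRPPMPRPMMPRMPRPMPRPMMPRP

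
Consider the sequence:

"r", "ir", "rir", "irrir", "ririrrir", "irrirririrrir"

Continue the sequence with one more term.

ririrririrrirririrrir

Each term (from the third on) is the two preceding terms concatenated in order: term 3 = r·ir = rir.
The next term joins ririrrir and irrirririrrir.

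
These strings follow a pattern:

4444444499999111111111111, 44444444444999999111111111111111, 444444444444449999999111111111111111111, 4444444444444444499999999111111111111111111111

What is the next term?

The n-th term is 3n-1 4's then n+2 9's then 3n+3 1's, where the shown terms are n = 3, 4, 5, 6.
At n = 7 the blocks have lengths 20, 9, 24.

44444444444444444444999999999111111111111111111111111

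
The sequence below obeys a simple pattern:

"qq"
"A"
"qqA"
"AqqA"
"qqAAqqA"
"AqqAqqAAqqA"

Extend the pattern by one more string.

This is a Fibonacci-style word recurrence s(k) = s(k−2)·s(k−1): e.g. qq·A = qqA.
Continuing: qqAAqqA · AqqAqqAAqqA gives term 7.

qqAAqqAAqqAqqAAqqA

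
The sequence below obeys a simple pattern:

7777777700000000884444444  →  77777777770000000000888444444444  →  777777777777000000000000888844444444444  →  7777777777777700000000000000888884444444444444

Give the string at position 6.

777777777777777777000000000000000000888888844444444444444444

Reading off run lengths: 7 runs 8, 10, 12, 14; 0 runs 8, 10, 12, 14; 8 runs 2, 3, 4, 5; 4 runs 7, 9, 11, 13 — each is linear in n, where the shown terms are n = 3, 4, 5, 6.
At n = 8 the blocks have lengths 18, 18, 7, 17.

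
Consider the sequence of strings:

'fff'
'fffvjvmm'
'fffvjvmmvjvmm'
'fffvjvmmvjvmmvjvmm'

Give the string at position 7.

fffvjvmmvjvmmvjvmmvjvmmvjvmmvjvmm

Each term is the previous one with vjvmm appended.
From fffvjvmmvjvmmvjvmm, 3 further steps: fffvjvmmvjvmmvjvmm → fffvjvmmvjvmmvjvmmvjvmm → fffvjvmmvjvmmvjvmmvjvmmvjvmm → (answer).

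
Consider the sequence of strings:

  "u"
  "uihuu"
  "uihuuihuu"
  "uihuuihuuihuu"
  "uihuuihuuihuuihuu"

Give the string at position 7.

The strings grow by a fixed prefix uihu each time.
From uihuuihuuihuuihuu, 2 further steps: uihuuihuuihuuihuu → uihuuihuuihuuihuuihuu → (answer).

uihuuihuuihuuihuuihuuihuu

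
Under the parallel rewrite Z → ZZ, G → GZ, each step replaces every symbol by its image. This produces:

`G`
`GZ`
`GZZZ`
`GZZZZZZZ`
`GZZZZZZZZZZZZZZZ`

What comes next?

GZZZZZZZZZZZZZZZZZZZZZZZZZZZZZZZ

φ(GZZZZZZZZZZZZZZZ) expands symbol-by-symbol to GZ ZZ ZZ ZZ ZZ ZZ ZZ ZZ ZZ ZZ ZZ ZZ ZZ ZZ ZZ ZZ; joining the 16 pieces gives the next term.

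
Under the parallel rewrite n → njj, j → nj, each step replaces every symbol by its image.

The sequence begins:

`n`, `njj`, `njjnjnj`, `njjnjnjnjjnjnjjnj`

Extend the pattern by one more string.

Rewriting the 17 symbols of njjnjnjnjjnjnjjnj one by one yields njj nj nj njj nj njj nj njj nj nj njj nj njj nj nj njj nj; concatenated:

njjnjnjnjjnjnjjnjnjjnjnjnjjnjnjjnjnjnjjnj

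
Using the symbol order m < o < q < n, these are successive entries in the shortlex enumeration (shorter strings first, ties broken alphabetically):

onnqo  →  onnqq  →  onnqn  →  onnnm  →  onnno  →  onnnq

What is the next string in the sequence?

onnnn

Find the rightmost character of onnnq below n, bump it to the next letter, and reset everything to its right to m.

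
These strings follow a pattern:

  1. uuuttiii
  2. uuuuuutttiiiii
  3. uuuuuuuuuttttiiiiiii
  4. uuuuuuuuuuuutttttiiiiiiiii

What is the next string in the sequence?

uuuuuuuuuuuuuuuttttttiiiiiiiiiii

Each string has the form u^{3n} t^{n+1} i^{2n+1} (n = 1, 2, …).
At n = 5 the blocks have lengths 15, 6, 11.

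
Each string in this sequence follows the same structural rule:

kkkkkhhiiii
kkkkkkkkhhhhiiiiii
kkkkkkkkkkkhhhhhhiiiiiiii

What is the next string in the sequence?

The n-th term is 3n-1 k's then 2n-2 h's then 2n i's, where the shown terms are n = 2, 3, 4.
At n = 5 the blocks have lengths 14, 8, 10.

kkkkkkkkkkkkkkhhhhhhhhiiiiiiiiii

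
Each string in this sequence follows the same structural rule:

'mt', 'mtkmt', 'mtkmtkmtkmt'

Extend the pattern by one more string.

s(k+1) = s(k)·k·s(k) — each term doubles the last with 'k' between the halves.
One more doubling of mtkmtkmtkmt gives the answer.

mtkmtkmtkmtkmtkmtkmtkmt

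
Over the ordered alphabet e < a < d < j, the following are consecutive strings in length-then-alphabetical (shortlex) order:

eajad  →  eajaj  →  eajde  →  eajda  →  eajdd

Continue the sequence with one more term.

eajdj

Find the rightmost character of eajdd below j, bump it to the next letter, and reset everything to its right to e.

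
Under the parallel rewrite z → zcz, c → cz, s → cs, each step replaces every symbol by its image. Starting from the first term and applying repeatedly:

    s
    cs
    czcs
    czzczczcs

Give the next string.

czzczzczczzczczzczczcs

Rewriting each symbol of czzczczcs: c→cz, z→zcz, z→zcz, c→cz, z→zcz, c→cz, z→zcz, c→cz, s→cs, which concatenates to cz zcz zcz cz zcz cz zcz cz cs.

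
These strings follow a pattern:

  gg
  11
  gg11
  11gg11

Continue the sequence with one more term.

Each term (from the third on) is the two preceding terms concatenated in order: term 3 = gg·11 = gg11.
So term 5 is gg11·11gg11.

gg1111gg11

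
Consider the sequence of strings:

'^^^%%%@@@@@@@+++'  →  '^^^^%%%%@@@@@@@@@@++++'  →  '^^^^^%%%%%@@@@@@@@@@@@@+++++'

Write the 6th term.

Term n consists of n+1 ^'s, followed by n+1 %'s, followed by 3n+1 @'s, followed by n+1 +'s, where the shown terms are n = 2, 3, 4.
Setting n = 7 gives 8, 8, 22, 8 characters in each block.

^^^^^^^^%%%%%%%%@@@@@@@@@@@@@@@@@@@@@@++++++++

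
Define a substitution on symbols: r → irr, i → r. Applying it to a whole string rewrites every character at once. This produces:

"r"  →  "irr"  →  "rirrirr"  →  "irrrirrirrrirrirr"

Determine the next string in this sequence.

Replace each of the 17 characters of irrrirrirrrirrirr in place — r irr irr irr r irr irr r irr irr irr r irr irr r irr irr — and concatenate.

rirrirrirrrirrirrrirrirrirrrirrirrrirrirr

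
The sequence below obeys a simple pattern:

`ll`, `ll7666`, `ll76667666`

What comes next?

The strings grow by a fixed suffix 7666 each time.
So the next term is ll76667666·7666.

ll766676667666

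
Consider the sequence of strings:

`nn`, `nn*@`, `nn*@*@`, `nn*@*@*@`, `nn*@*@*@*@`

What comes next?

The strings grow by a fixed suffix *@ each time.
Applying this once more to nn*@*@*@*@:

nn*@*@*@*@*@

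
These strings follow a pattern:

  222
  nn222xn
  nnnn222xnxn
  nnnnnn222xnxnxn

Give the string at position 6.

nnnnnnnnnn222xnxnxnxnxn

Every step adds nn to the front and xn to the end of the previous string.
From nnnnnn222xnxnxn, 2 further steps: nnnnnn222xnxnxn → nnnnnnnn222xnxnxnxn → (answer).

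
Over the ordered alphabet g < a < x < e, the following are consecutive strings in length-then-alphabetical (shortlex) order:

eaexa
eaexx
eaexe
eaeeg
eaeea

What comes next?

eaeex

Find the rightmost character of eaeea below e, bump it to the next letter, and reset everything to its right to g.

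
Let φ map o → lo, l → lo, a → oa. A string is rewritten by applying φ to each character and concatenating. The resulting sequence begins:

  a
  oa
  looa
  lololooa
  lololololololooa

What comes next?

φ(lololololololooa) expands symbol-by-symbol to lo lo lo lo lo lo lo lo lo lo lo lo lo lo lo oa; joining the 16 pieces gives the next term.

lololololololololololololololooa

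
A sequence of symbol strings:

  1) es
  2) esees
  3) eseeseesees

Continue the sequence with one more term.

Each string is two copies of the previous one joined by 'e'.
One more doubling of eseeseesees gives the answer.

eseeseeseeseeseeseesees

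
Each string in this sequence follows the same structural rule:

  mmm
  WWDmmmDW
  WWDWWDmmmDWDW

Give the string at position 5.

Each term wraps the previous one in WWD on the left and DW on the right.
From WWDWWDmmmDWDW, 2 further steps: WWDWWDmmmDWDW → WWDWWDWWDmmmDWDWDW → (answer).

WWDWWDWWDWWDmmmDWDWDWDW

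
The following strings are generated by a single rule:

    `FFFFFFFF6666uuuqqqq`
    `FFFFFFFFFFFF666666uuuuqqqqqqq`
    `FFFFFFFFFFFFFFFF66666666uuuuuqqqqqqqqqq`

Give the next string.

Each string has the form F^{4n} 6^{2n} u^{n+1} q^{3n-2}, where the shown terms are n = 2, 3, 4.
Setting n = 5 gives 20, 10, 6, 13 characters in each block.

FFFFFFFFFFFFFFFFFFFF6666666666uuuuuuqqqqqqqqqqqqq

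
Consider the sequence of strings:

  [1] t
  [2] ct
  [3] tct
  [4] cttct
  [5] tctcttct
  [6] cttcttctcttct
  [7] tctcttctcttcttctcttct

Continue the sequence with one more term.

cttcttctcttcttctcttctcttcttctcttct

Each term (from the third on) is the two preceding terms concatenated in order: term 3 = t·ct = tct.
Continuing: cttcttctcttct · tctcttctcttcttctcttct gives term 8.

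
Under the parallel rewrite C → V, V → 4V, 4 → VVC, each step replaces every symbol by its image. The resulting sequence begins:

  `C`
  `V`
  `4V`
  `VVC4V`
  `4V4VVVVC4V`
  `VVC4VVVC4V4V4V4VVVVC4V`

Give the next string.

4V4VVVVC4V4V4VVVVC4VVVC4VVVC4VVVC4V4V4V4VVVVC4V

φ(VVC4VVVC4V4V4V4VVVVC4V) expands symbol-by-symbol to 4V 4V V VVC 4V 4V 4V V VVC 4V VVC 4V VVC 4V VVC 4V 4V 4V 4V V VVC 4V; joining the 22 pieces gives the next term.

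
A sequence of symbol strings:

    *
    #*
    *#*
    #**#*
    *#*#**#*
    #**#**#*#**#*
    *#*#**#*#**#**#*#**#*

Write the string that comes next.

#**#**#*#**#**#*#**#*#**#**#*#**#*

This is a Fibonacci-style word recurrence s(k) = s(k−2)·s(k−1): e.g. *·#* = *#*.
The next term joins #**#**#*#**#* and *#*#**#*#**#**#*#**#*.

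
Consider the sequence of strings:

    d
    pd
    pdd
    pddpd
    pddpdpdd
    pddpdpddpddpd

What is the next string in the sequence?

pddpdpddpddpdpddpdpdd

This is a Fibonacci-style word recurrence s(k) = s(k−1)·s(k−2): e.g. pd·d = pdd.
So term 7 is pddpdpddpddpd·pddpdpdd.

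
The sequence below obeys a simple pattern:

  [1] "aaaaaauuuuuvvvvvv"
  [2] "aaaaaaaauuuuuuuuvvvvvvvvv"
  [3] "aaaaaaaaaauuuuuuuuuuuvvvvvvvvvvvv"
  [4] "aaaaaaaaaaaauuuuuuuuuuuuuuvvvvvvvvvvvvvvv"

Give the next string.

aaaaaaaaaaaaaauuuuuuuuuuuuuuuuuvvvvvvvvvvvvvvvvvv

Term n consists of 2n+2 a's, followed by 3n-1 u's, followed by 3n v's, where the shown terms are n = 2, 3, 4, 5.
Setting n = 6 gives 14, 17, 18 characters in each block.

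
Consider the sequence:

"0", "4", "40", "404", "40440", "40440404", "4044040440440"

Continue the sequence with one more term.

404404044044040440404

From term 3 onward, concatenate the last term with the second-to-last: 4·0 = 40, 40·4 = 404, …
So term 8 is 4044040440440·40440404.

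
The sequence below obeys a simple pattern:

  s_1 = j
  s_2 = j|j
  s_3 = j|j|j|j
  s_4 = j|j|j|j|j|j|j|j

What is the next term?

Every step duplicates the string with '|' between the halves.
One more doubling of j|j|j|j|j|j|j|j gives the answer.

j|j|j|j|j|j|j|j|j|j|j|j|j|j|j|j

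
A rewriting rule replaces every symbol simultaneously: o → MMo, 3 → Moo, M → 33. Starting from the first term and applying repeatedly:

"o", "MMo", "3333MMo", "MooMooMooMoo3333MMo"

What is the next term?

Applying the rule to each of the 19 symbols of MooMooMooMoo3333MMo gives the pieces 33 MMo MMo 33 MMo MMo 33 MMo MMo 33 MMo MMo Moo Moo Moo Moo 33 33 MMo, which concatenate to the answer.

33MMoMMo33MMoMMo33MMoMMo33MMoMMoMooMooMooMoo3333MMo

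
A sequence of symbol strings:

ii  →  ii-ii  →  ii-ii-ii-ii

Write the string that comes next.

Every step duplicates the string with '-' between the halves.
Doubling ii-ii-ii-ii with '-' between the halves:

ii-ii-ii-ii-ii-ii-ii-ii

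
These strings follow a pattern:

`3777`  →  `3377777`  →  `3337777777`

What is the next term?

Term n consists of n 3's, followed by 2n+1 7's (n = 1, 2, …).
At n = 4 the blocks have lengths 4, 9.

3333777777777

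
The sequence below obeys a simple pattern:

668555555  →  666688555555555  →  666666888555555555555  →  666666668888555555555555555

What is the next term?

Reading off run lengths: 6 runs 2, 4, 6, 8; 8 runs 1, 2, 3, 4; 5 runs 6, 9, 12, 15 — each is linear in n (n = 1, 2, …).
For the next term, n = 5, so the run lengths are 10, 5, 18.

666666666688888555555555555555555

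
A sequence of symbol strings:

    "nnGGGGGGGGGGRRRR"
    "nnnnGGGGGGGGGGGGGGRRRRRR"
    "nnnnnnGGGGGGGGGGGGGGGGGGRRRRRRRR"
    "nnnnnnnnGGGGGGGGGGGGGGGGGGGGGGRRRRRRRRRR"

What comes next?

Term n consists of 2n-2 n's, followed by 4n+2 G's, followed by 2n R's, where the shown terms are n = 2, 3, 4, 5.
For the next term, n = 6, so the run lengths are 10, 26, 12.

nnnnnnnnnnGGGGGGGGGGGGGGGGGGGGGGGGGGRRRRRRRRRRRR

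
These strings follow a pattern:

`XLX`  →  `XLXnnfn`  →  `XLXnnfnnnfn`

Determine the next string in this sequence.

XLXnnfnnnfnnnfn

Every step adds nnfn to the end: s(k+1) = s(k)·nnfn.
One more step from XLXnnfnnnfn gives the answer.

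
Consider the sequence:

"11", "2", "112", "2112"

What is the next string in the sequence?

1122112

Each term (from the third on) is the two preceding terms concatenated in order: term 3 = 11·2 = 112.
Continuing: 112 · 2112 gives term 5.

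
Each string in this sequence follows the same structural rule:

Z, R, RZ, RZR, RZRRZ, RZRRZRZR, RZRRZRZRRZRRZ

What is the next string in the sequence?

RZRRZRZRRZRRZRZRRZRZR

This is a Fibonacci-style word recurrence s(k) = s(k−1)·s(k−2): e.g. R·Z = RZ.
Continuing: RZRRZRZRRZRRZ · RZRRZRZR gives term 8.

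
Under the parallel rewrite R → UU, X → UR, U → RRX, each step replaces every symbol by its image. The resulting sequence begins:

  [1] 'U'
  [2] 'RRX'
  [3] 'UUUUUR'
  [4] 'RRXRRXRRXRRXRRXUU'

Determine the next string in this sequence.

Rewriting the 17 symbols of RRXRRXRRXRRXRRXUU one by one yields UU UU UR UU UU UR UU UU UR UU UU UR UU UU UR RRX RRX; concatenated:

UUUUURUUUUURUUUUURUUUUURUUUUURRRXRRX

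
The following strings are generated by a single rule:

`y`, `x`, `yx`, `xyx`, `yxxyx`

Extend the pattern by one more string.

From term 3 onward, concatenate the second-to-last term with the last: y·x = yx, x·yx = xyx, …
Continuing: xyx · yxxyx gives term 6.

xyxyxxyx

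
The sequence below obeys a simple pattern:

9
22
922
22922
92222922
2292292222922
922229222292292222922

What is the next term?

Each term (from the third on) is the two preceding terms concatenated in order: term 3 = 9·22 = 922.
Continuing: 2292292222922 · 922229222292292222922 gives term 8.

2292292222922922229222292292222922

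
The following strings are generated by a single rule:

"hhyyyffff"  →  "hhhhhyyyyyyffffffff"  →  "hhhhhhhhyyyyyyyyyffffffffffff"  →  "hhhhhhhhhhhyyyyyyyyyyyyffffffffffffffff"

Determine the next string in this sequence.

The n-th term is 3n-1 h's then 3n y's then 4n f's (n = 1, 2, …).
At n = 5 the blocks have lengths 14, 15, 20.

hhhhhhhhhhhhhhyyyyyyyyyyyyyyyffffffffffffffffffff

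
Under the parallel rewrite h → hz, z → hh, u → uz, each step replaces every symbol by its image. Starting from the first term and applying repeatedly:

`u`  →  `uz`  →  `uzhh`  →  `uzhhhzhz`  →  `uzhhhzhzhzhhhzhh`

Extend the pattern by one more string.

Rewriting the 16 symbols of uzhhhzhzhzhhhzhh one by one yields uz hh hz hz hz hh hz hh hz hh hz hz hz hh hz hz; concatenated:

uzhhhzhzhzhhhzhhhzhhhzhzhzhhhzhz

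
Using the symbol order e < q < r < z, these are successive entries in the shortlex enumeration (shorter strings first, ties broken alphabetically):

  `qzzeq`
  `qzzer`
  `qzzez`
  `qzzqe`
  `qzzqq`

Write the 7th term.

Advancing 2 positions from qzzqq through qzzqq → qzzqr reaches term 7.

qzzqz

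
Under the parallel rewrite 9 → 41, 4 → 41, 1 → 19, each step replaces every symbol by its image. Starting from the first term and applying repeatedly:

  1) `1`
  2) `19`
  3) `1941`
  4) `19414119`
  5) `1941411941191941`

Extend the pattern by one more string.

Rewriting the 16 symbols of 1941411941191941 one by one yields 19 41 41 19 41 19 19 41 41 19 19 41 19 41 41 19; concatenated:

19414119411919414119194119414119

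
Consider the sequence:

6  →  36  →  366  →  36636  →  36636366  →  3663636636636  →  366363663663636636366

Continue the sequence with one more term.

3663636636636366363663663636636636

From term 3 onward, concatenate the last term with the second-to-last: 36·6 = 366, 366·36 = 36636, …
So term 8 is 366363663663636636366·3663636636636.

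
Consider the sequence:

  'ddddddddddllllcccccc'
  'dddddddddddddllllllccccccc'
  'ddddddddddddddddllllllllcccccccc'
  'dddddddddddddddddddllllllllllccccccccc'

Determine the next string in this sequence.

The n-th term is 3n+1 d's then 2n-2 l's then n+3 c's, where the shown terms are n = 3, 4, 5, 6.
At n = 7 the blocks have lengths 22, 12, 10.

ddddddddddddddddddddddllllllllllllcccccccccc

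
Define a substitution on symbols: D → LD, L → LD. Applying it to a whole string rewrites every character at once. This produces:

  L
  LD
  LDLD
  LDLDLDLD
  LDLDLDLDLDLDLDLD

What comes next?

Applying the rule to each of the 16 symbols of LDLDLDLDLDLDLDLD gives the pieces LD LD LD LD LD LD LD LD LD LD LD LD LD LD LD LD, which concatenate to the answer.

LDLDLDLDLDLDLDLDLDLDLDLDLDLDLDLD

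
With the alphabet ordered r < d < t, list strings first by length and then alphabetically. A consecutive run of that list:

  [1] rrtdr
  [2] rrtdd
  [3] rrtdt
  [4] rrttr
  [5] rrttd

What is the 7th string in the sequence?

Continuing the enumeration 2 steps past rrttd: rrttd → rrttt → (answer).

rdrrr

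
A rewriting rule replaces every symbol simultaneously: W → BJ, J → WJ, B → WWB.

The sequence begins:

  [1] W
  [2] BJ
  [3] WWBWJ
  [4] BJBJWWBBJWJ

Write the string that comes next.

Rewriting each symbol of BJBJWWBBJWJ: B→WWB, J→WJ, B→WWB, J→WJ, W→BJ, W→BJ, B→WWB, B→WWB, J→WJ, W→BJ, J→WJ, which concatenates to WWB WJ WWB WJ BJ BJ WWB WWB WJ BJ WJ.

WWBWJWWBWJBJBJWWBWWBWJBJWJ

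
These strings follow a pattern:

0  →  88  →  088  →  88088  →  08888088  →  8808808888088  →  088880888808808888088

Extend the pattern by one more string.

This is a Fibonacci-style word recurrence s(k) = s(k−2)·s(k−1): e.g. 0·88 = 088.
Continuing: 8808808888088 · 088880888808808888088 gives term 8.

8808808888088088880888808808888088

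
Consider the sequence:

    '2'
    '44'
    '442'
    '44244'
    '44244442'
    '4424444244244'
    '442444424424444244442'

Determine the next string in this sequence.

This is a Fibonacci-style word recurrence s(k) = s(k−1)·s(k−2): e.g. 44·2 = 442.
So term 8 is 442444424424444244442·4424444244244.

4424444244244442444424424444244244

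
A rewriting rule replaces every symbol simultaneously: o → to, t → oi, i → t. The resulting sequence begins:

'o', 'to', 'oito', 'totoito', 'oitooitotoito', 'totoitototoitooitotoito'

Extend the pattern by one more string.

Rewriting the 23 symbols of totoitototoitooitotoito one by one yields oi to oi to t oi to oi to oi to t oi to to t oi to oi to t oi to; concatenated:

oitooitotoitooitooitotoitototoitooitotoito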